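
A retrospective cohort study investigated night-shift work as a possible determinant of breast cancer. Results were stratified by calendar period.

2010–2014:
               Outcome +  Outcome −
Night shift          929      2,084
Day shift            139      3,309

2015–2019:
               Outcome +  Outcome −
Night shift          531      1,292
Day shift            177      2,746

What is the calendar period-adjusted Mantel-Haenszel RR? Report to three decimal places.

6.195

RR_MH = Σ(aᵢ·n₀ᵢ/nᵢ) / Σ(cᵢ·n₁ᵢ/nᵢ), with n₁ᵢ = aᵢ+bᵢ (exposed), n₀ᵢ = cᵢ+dᵢ (unexposed), nᵢ = n₁ᵢ+n₀ᵢ.
Stratum 1 (2010–2014): n₁ = 3013, n₀ = 3448, n = 6461; a·n₀/n = 929·3448/6461 = 495.7734; c·n₁/n = 139·3013/6461 = 64.8208
Stratum 2 (2015–2019): n₁ = 1823, n₀ = 2923, n = 4746; a·n₀/n = 531·2923/4746 = 327.0360; c·n₁/n = 177·1823/4746 = 67.9880
RR_MH = (495.7734 + 327.0360) / (64.8208 + 67.9880) = 822.8094 / 132.8088 = 6.19545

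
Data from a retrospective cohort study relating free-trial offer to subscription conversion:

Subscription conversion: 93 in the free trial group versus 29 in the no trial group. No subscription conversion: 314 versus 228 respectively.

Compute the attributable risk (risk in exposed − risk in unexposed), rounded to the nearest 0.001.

0.116

From the description: a = 93, b = 314, c = 29, d = 228.
Risk in exposed = 93/407 = 0.228501; risk in unexposed = 29/257 = 0.112840.
Risk difference = 0.228501 − 0.112840 = 0.115661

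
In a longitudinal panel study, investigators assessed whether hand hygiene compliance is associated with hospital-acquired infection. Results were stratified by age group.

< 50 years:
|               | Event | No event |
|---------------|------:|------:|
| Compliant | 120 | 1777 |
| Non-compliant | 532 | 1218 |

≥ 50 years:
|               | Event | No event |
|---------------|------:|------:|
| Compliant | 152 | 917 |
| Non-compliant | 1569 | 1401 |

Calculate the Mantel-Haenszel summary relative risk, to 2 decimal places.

RR_MH = Σ(aᵢ·n₀ᵢ/nᵢ) / Σ(cᵢ·n₁ᵢ/nᵢ), with n₁ᵢ = aᵢ+bᵢ (exposed), n₀ᵢ = cᵢ+dᵢ (unexposed), nᵢ = n₁ᵢ+n₀ᵢ.
Stratum 1 (< 50 years): n₁ = 1897, n₀ = 1750, n = 3647; a·n₀/n = 120·1750/3647 = 57.5816; c·n₁/n = 532·1897/3647 = 276.7217
Stratum 2 (≥ 50 years): n₁ = 1069, n₀ = 2970, n = 4039; a·n₀/n = 152·2970/4039 = 111.7702; c·n₁/n = 1569·1069/4039 = 415.2664
RR_MH = (57.5816 + 111.7702) / (276.7217 + 415.2664) = 169.3518 / 691.9881 = 0.24473

0.24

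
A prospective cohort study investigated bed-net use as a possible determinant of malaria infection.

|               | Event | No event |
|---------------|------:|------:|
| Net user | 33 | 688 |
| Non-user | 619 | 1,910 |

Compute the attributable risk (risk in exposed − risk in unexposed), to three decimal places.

-0.199

Cells: a = 33, b = 688, c = 619, d = 1910.
Risk in exposed = 33/721 = 0.045770; risk in unexposed = 619/2529 = 0.244761.
Risk difference = 0.045770 − 0.244761 = -0.198991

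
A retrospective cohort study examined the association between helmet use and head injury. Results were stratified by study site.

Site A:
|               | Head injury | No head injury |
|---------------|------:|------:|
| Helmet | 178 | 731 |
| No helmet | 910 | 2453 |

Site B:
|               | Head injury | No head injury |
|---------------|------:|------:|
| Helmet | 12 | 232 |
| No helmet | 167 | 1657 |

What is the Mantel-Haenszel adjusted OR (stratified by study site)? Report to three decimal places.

0.641

OR_MH = Σ(aᵢdᵢ/nᵢ) / Σ(bᵢcᵢ/nᵢ), where nᵢ is the stratum total.
Stratum 1 (Site A): n = 4272; a·d/n = 178·2453/4272 = 102.2083; b·c/n = 731·910/4272 = 155.7140
Stratum 2 (Site B): n = 2068; a·d/n = 12·1657/2068 = 9.6151; b·c/n = 232·167/2068 = 18.7350
OR_MH = (102.2083 + 9.6151) / (155.7140 + 18.7350) = 111.8234 / 174.4490 = 0.64101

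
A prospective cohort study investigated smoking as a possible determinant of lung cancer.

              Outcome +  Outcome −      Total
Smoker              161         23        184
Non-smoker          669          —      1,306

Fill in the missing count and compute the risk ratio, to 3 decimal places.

1.708

The missing cell is in the unexposed row: 1306 − 669 = 637.
So a = 161, b = 23, c = 669, d = 637.
RR = [a/(a+b)] / [c/(c+d)] = (161/184) / (669/1306) = 0.87500/0.51225 = 1.70815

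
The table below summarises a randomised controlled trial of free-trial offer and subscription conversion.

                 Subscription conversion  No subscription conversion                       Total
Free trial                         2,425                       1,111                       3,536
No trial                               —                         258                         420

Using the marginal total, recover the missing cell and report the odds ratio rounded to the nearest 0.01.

The missing cell is in the unexposed row: 420 − 258 = 162.
So a = 2425, b = 1111, c = 162, d = 258.
OR = (a·d)/(b·c) = (2425 × 258) / (1111 × 162) = 625650 / 179982 = 3.47618

3.48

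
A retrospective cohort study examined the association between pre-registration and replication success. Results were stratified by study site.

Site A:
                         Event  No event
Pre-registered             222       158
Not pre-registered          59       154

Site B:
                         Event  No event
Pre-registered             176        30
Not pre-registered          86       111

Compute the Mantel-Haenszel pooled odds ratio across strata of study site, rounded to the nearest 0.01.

OR_MH = Σ(aᵢdᵢ/nᵢ) / Σ(bᵢcᵢ/nᵢ), where nᵢ is the stratum total.
Stratum 1 (Site A): n = 593; a·d/n = 222·154/593 = 57.6526; b·c/n = 158·59/593 = 15.7201
Stratum 2 (Site B): n = 403; a·d/n = 176·111/403 = 48.4764; b·c/n = 30·86/403 = 6.4020
OR_MH = (57.6526 + 48.4764) / (15.7201 + 6.4020) = 106.1290 / 22.1221 = 4.79743

4.80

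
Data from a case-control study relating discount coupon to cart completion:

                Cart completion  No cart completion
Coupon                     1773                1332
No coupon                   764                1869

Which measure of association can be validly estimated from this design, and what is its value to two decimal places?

3.26

Cells: a = 1773, b = 1332, c = 764, d = 1869.
This is a case-control study: participants were sampled on outcome status, so risks in the source population cannot be estimated directly — relative risk is not valid here. The odds ratio is the appropriate measure.
OR = (a·d)/(b·c) = (1773 × 1869) / (1332 × 764) = 3313737 / 1017648 = 3.25627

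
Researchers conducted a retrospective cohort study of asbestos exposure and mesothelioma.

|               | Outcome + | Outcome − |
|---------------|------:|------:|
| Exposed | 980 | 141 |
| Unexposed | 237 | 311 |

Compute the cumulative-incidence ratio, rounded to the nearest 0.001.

2.021

Cells: a = 980, b = 141, c = 237, d = 311.
Risk in exposed = 980/1121 = 0.87422; risk in unexposed = 237/548 = 0.43248.
RR = 0.87422 / 0.43248 = 2.02140
The risk among the exposed is 2.02 times that among the unexposed.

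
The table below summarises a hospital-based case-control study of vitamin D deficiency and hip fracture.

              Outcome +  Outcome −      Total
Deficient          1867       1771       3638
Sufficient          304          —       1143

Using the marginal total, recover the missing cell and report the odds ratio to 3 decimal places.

The missing cell is in the unexposed row: 1143 − 304 = 839.
So a = 1867, b = 1771, c = 304, d = 839.
OR = (a·d)/(b·c) = (1867 × 839) / (1771 × 304) = 1566413 / 538384 = 2.90947

2.909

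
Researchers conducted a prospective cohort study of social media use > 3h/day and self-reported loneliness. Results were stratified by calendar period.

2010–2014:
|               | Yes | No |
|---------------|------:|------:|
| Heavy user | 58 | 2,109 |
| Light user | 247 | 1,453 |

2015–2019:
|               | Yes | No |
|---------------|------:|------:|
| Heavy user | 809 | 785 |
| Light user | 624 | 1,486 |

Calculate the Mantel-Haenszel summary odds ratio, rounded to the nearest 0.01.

1.30

OR_MH = Σ(aᵢdᵢ/nᵢ) / Σ(bᵢcᵢ/nᵢ), where nᵢ is the stratum total.
Stratum 1 (2010–2014): n = 3867; a·d/n = 58·1453/3867 = 21.7931; b·c/n = 2109·247/3867 = 134.7099
Stratum 2 (2015–2019): n = 3704; a·d/n = 809·1486/3704 = 324.5610; b·c/n = 785·624/3704 = 132.2462
OR_MH = (21.7931 + 324.5610) / (134.7099 + 132.2462) = 346.3541 / 266.9561 = 1.29742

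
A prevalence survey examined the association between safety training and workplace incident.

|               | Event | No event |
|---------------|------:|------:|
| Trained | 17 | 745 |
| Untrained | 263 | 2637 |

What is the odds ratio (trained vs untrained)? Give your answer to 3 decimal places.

Cells: a = 17, b = 745, c = 263, d = 2637.
OR = (a·d)/(b·c) = (17 × 2637) / (745 × 263) = 44829 / 195935 = 0.22880
Exposure is associated with lower odds of workplace incident (OR = 0.23 < 1).

0.229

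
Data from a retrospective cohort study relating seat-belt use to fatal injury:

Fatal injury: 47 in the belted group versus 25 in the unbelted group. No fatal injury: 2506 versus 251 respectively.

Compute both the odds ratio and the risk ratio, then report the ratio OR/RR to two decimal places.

0.93

From the description: a = 47, b = 2506, c = 25, d = 251.
OR = (47·251)/(2506·25) = 11797/62650 = 0.18830
Risk in exposed = 47/2553 = 0.01841; risk in unexposed = 25/276 = 0.09058; RR = 0.20324
OR/RR = 0.18830 / 0.20324 = 0.92648
The outcome is rare in both groups, so OR ≈ RR (ratio near 1).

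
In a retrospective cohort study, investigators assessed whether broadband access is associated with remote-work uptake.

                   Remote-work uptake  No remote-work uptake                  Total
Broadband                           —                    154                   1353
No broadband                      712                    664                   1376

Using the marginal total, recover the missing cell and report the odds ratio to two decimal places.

7.26

The missing cell is in the exposed row: 1353 − 154 = 1199.
So a = 1199, b = 154, c = 712, d = 664.
OR = (a·d)/(b·c) = (1199 × 664) / (154 × 712) = 796136 / 109648 = 7.26083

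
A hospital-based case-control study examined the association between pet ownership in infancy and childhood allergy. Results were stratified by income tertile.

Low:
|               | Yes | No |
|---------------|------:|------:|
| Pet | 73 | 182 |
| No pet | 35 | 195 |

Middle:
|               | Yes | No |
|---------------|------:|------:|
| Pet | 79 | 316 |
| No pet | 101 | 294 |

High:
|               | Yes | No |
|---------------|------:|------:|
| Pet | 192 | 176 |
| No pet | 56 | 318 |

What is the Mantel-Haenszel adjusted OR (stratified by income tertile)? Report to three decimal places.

2.111

OR_MH = Σ(aᵢdᵢ/nᵢ) / Σ(bᵢcᵢ/nᵢ), where nᵢ is the stratum total.
Stratum 1 (Low): n = 485; a·d/n = 73·195/485 = 29.3505; b·c/n = 182·35/485 = 13.1340
Stratum 2 (Middle): n = 790; a·d/n = 79·294/790 = 29.4000; b·c/n = 316·101/790 = 40.4000
Stratum 3 (High): n = 742; a·d/n = 192·318/742 = 82.2857; b·c/n = 176·56/742 = 13.2830
OR_MH = (29.3505 + 29.4000 + 82.2857) / (13.1340 + 40.4000 + 13.2830) = 141.0362 / 66.8170 = 2.11078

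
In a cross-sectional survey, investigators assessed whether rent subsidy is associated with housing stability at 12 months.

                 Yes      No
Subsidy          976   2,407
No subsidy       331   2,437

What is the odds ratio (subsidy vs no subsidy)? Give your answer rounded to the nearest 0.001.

Cells: a = 976, b = 2407, c = 331, d = 2437.
OR = (a·d)/(b·c) = (976 × 2437) / (2407 × 331) = 2378512 / 796717 = 2.98539
The odds of housing stability at 12 months are about 2.99 times as high in the subsidy group.

2.985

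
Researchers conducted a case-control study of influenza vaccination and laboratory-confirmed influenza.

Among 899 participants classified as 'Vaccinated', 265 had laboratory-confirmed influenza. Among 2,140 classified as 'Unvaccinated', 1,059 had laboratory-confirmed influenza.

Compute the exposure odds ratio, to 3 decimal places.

From the description: a = 265, b = 634, c = 1059, d = 1081.
OR = (a·d)/(b·c) = (265 × 1081) / (634 × 1059) = 286465 / 671406 = 0.42666
Exposure is associated with lower odds of laboratory-confirmed influenza (OR = 0.43 < 1).

0.427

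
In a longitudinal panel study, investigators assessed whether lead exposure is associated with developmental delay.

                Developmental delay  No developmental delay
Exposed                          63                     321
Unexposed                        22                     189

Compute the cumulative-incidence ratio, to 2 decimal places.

1.57

Cells: a = 63, b = 321, c = 22, d = 189.
Risk in exposed = 63/384 = 0.16406; risk in unexposed = 22/211 = 0.10427.
RR = 0.16406 / 0.10427 = 1.57351
The risk among the exposed is 1.57 times that among the unexposed.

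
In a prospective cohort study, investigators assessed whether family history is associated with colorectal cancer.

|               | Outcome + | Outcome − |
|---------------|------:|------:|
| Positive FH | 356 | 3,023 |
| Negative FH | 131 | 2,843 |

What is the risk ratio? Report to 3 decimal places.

Cells: a = 356, b = 3023, c = 131, d = 2843.
Risk in exposed = 356/3379 = 0.10536; risk in unexposed = 131/2974 = 0.04405.
RR = 0.10536 / 0.04405 = 2.39184
The risk among the exposed is 2.39 times that among the unexposed.

2.392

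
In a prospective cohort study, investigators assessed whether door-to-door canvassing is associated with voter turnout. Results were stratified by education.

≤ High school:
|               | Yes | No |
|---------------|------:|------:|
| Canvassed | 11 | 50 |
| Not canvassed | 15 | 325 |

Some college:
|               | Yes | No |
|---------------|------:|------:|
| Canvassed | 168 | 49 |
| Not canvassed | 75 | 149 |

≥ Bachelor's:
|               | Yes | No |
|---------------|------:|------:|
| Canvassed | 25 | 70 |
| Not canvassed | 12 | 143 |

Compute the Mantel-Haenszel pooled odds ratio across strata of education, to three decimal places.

OR_MH = Σ(aᵢdᵢ/nᵢ) / Σ(bᵢcᵢ/nᵢ), where nᵢ is the stratum total.
Stratum 1 (≤ High school): n = 401; a·d/n = 11·325/401 = 8.9152; b·c/n = 50·15/401 = 1.8703
Stratum 2 (Some college): n = 441; a·d/n = 168·149/441 = 56.7619; b·c/n = 49·75/441 = 8.3333
Stratum 3 (≥ Bachelor's): n = 250; a·d/n = 25·143/250 = 14.3000; b·c/n = 70·12/250 = 3.3600
OR_MH = (8.9152 + 56.7619 + 14.3000) / (1.8703 + 8.3333 + 3.3600) = 79.9771 / 13.5637 = 5.89643

5.896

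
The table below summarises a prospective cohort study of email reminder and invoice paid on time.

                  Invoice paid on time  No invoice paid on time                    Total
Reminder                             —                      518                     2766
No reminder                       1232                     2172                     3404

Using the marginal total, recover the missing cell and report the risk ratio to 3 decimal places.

2.246

The missing cell is in the exposed row: 2766 − 518 = 2248.
So a = 2248, b = 518, c = 1232, d = 2172.
RR = [a/(a+b)] / [c/(c+d)] = (2248/2766) / (1232/3404) = 0.81273/0.36193 = 2.24555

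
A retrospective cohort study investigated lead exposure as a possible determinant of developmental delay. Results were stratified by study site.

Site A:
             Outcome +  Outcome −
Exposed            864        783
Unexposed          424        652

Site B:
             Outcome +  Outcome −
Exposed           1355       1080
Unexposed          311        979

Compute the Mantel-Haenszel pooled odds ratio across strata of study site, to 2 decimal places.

OR_MH = Σ(aᵢdᵢ/nᵢ) / Σ(bᵢcᵢ/nᵢ), where nᵢ is the stratum total.
Stratum 1 (Site A): n = 2723; a·d/n = 864·652/2723 = 206.8777; b·c/n = 783·424/2723 = 121.9214
Stratum 2 (Site B): n = 3725; a·d/n = 1355·979/3725 = 356.1195; b·c/n = 1080·311/3725 = 90.1691
OR_MH = (206.8777 + 356.1195) / (121.9214 + 90.1691) = 562.9972 / 212.0905 = 2.65451

2.65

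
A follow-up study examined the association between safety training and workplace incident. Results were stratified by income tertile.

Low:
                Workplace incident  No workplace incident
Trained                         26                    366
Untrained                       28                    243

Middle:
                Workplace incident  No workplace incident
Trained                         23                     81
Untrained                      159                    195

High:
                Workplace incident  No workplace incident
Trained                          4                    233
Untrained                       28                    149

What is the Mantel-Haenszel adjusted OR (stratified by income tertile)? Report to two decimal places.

OR_MH = Σ(aᵢdᵢ/nᵢ) / Σ(bᵢcᵢ/nᵢ), where nᵢ is the stratum total.
Stratum 1 (Low): n = 663; a·d/n = 26·243/663 = 9.5294; b·c/n = 366·28/663 = 15.4570
Stratum 2 (Middle): n = 458; a·d/n = 23·195/458 = 9.7926; b·c/n = 81·159/458 = 28.1201
Stratum 3 (High): n = 414; a·d/n = 4·149/414 = 1.4396; b·c/n = 233·28/414 = 15.7585
OR_MH = (9.5294 + 9.7926 + 1.4396) / (15.4570 + 28.1201 + 15.7585) = 20.7616 / 59.3356 = 0.34990

0.35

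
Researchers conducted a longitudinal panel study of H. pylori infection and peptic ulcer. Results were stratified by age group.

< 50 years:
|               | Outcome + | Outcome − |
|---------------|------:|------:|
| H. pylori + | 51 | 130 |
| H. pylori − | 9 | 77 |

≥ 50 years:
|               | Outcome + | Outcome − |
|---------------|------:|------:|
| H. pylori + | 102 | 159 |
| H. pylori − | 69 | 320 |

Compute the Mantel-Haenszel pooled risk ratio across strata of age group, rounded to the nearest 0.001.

2.292

RR_MH = Σ(aᵢ·n₀ᵢ/nᵢ) / Σ(cᵢ·n₁ᵢ/nᵢ), with n₁ᵢ = aᵢ+bᵢ (exposed), n₀ᵢ = cᵢ+dᵢ (unexposed), nᵢ = n₁ᵢ+n₀ᵢ.
Stratum 1 (< 50 years): n₁ = 181, n₀ = 86, n = 267; a·n₀/n = 51·86/267 = 16.4270; c·n₁/n = 9·181/267 = 6.1011
Stratum 2 (≥ 50 years): n₁ = 261, n₀ = 389, n = 650; a·n₀/n = 102·389/650 = 61.0431; c·n₁/n = 69·261/650 = 27.7062
RR_MH = (16.4270 + 61.0431) / (6.1011 + 27.7062) = 77.4700 / 33.8073 = 2.29152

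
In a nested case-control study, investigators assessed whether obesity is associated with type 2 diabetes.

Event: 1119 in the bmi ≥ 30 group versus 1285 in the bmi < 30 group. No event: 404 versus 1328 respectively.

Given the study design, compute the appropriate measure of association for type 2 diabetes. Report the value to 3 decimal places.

2.862

From the description: a = 1119, b = 404, c = 1285, d = 1328.
This is a nested case-control study: participants were sampled on outcome status, so risks in the source population cannot be estimated directly — relative risk is not valid here. The odds ratio is the appropriate measure.
OR = (a·d)/(b·c) = (1119 × 1328) / (404 × 1285) = 1486032 / 519140 = 2.86249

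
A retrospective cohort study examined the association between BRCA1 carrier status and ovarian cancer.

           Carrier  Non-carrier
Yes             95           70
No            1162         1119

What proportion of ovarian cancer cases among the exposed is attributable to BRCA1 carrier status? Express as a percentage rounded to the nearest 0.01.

Reading the table with exposure as columns: a = 95 (Carrier, case), b = 1162 (Carrier, non-case), c = 70 (Non-carrier, case), d = 1119.
Risk in exposed = 95/1257 = 0.07558; risk in unexposed = 70/1189 = 0.05887.
RR = 0.07558/0.05887 = 1.28373
AR% = (RR − 1)/RR × 100 = (1.28373 − 1)/1.28373 × 100 = 22.1017%

22.10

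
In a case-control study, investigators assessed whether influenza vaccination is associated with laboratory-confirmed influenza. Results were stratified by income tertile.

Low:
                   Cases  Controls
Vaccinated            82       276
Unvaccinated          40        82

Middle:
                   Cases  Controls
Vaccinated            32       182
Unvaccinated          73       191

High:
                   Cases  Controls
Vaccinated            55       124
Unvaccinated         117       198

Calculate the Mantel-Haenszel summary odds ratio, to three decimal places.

OR_MH = Σ(aᵢdᵢ/nᵢ) / Σ(bᵢcᵢ/nᵢ), where nᵢ is the stratum total.
Stratum 1 (Low): n = 480; a·d/n = 82·82/480 = 14.0083; b·c/n = 276·40/480 = 23.0000
Stratum 2 (Middle): n = 478; a·d/n = 32·191/478 = 12.7866; b·c/n = 182·73/478 = 27.7950
Stratum 3 (High): n = 494; a·d/n = 55·198/494 = 22.0445; b·c/n = 124·117/494 = 29.3684
OR_MH = (14.0083 + 12.7866 + 22.0445) / (23.0000 + 27.7950 + 29.3684) = 48.8395 / 80.1634 = 0.60925

0.609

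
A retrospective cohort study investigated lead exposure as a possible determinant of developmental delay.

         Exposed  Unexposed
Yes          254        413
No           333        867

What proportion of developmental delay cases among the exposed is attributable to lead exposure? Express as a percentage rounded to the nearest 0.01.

Reading the table with exposure as columns: a = 254 (Exposed, case), b = 333 (Exposed, non-case), c = 413 (Unexposed, case), d = 867.
Risk in exposed = 254/587 = 0.43271; risk in unexposed = 413/1280 = 0.32266.
RR = 0.43271/0.32266 = 1.34108
AR% = (RR − 1)/RR × 100 = (1.34108 − 1)/1.34108 × 100 = 25.4334%

25.43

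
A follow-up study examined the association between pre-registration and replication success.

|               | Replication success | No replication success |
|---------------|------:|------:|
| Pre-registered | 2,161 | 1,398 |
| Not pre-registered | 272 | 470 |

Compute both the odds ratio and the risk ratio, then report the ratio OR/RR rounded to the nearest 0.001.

Cells: a = 2161, b = 1398, c = 272, d = 470.
OR = (2161·470)/(1398·272) = 1015670/380256 = 2.67102
Risk in exposed = 2161/3559 = 0.60719; risk in unexposed = 272/742 = 0.36658; RR = 1.65639
OR/RR = 2.67102 / 1.65639 = 1.61256
The outcome is not rare, so the OR lies further from 1 than the RR.

1.613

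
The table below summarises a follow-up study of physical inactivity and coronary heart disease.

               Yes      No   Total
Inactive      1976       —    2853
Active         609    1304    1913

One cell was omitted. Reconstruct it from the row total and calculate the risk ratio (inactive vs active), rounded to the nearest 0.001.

The missing cell is in the exposed row: 2853 − 1976 = 877.
So a = 1976, b = 877, c = 609, d = 1304.
RR = [a/(a+b)] / [c/(c+d)] = (1976/2853) / (609/1913) = 0.69260/0.31835 = 2.17562

2.176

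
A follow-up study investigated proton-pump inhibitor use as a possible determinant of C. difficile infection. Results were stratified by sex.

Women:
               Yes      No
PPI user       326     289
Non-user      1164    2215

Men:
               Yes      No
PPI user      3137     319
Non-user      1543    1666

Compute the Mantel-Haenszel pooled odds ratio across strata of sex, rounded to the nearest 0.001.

OR_MH = Σ(aᵢdᵢ/nᵢ) / Σ(bᵢcᵢ/nᵢ), where nᵢ is the stratum total.
Stratum 1 (Women): n = 3994; a·d/n = 326·2215/3994 = 180.7937; b·c/n = 289·1164/3994 = 84.2253
Stratum 2 (Men): n = 6665; a·d/n = 3137·1666/6665 = 784.1323; b·c/n = 319·1543/6665 = 73.8510
OR_MH = (180.7937 + 784.1323) / (84.2253 + 73.8510) = 964.9260 / 158.0764 = 6.10418

6.104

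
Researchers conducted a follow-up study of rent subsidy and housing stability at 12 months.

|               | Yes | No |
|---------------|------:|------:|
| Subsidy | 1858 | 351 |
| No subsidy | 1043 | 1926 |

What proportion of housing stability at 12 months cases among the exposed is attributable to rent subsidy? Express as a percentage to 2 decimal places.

Cells: a = 1858, b = 351, c = 1043, d = 1926.
Risk in exposed = 1858/2209 = 0.84110; risk in unexposed = 1043/2969 = 0.35130.
RR = 0.84110/0.35130 = 2.39429
AR% = (RR − 1)/RR × 100 = (2.39429 − 1)/2.39429 × 100 = 58.2339%

58.23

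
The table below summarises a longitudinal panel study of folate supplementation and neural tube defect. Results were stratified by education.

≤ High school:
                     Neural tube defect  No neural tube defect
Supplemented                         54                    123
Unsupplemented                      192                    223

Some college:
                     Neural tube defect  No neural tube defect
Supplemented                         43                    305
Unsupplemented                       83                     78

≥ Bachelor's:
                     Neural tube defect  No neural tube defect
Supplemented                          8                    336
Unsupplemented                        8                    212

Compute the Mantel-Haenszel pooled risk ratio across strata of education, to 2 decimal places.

0.46

RR_MH = Σ(aᵢ·n₀ᵢ/nᵢ) / Σ(cᵢ·n₁ᵢ/nᵢ), with n₁ᵢ = aᵢ+bᵢ (exposed), n₀ᵢ = cᵢ+dᵢ (unexposed), nᵢ = n₁ᵢ+n₀ᵢ.
Stratum 1 (≤ High school): n₁ = 177, n₀ = 415, n = 592; a·n₀/n = 54·415/592 = 37.8547; c·n₁/n = 192·177/592 = 57.4054
Stratum 2 (Some college): n₁ = 348, n₀ = 161, n = 509; a·n₀/n = 43·161/509 = 13.6012; c·n₁/n = 83·348/509 = 56.7466
Stratum 3 (≥ Bachelor's): n₁ = 344, n₀ = 220, n = 564; a·n₀/n = 8·220/564 = 3.1206; c·n₁/n = 8·344/564 = 4.8794
RR_MH = (37.8547 + 13.6012 + 3.1206) / (57.4054 + 56.7466 + 4.8794) = 54.5765 / 119.0314 = 0.45850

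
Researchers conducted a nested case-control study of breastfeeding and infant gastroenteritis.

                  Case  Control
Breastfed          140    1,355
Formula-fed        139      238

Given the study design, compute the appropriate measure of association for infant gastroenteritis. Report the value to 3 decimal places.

Cells: a = 140, b = 1355, c = 139, d = 238.
This is a nested case-control study: participants were sampled on outcome status, so risks in the source population cannot be estimated directly — relative risk is not valid here. The odds ratio is the appropriate measure.
OR = (a·d)/(b·c) = (140 × 238) / (1355 × 139) = 33320 / 188345 = 0.17691

0.177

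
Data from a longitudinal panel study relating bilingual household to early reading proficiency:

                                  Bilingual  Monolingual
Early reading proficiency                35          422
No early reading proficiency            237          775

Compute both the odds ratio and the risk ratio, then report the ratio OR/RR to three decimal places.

Reading the table with exposure as columns: a = 35 (Bilingual, case), b = 237 (Bilingual, non-case), c = 422 (Monolingual, case), d = 775.
OR = (35·775)/(237·422) = 27125/100014 = 0.27121
Risk in exposed = 35/272 = 0.12868; risk in unexposed = 422/1197 = 0.35255; RR = 0.36499
OR/RR = 0.27121 / 0.36499 = 0.74307
The outcome is not rare, so the OR lies further from 1 than the RR.

0.743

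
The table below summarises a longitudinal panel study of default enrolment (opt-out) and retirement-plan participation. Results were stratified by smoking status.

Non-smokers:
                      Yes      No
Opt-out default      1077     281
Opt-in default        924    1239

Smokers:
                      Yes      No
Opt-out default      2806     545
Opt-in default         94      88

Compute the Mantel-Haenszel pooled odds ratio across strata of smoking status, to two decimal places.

OR_MH = Σ(aᵢdᵢ/nᵢ) / Σ(bᵢcᵢ/nᵢ), where nᵢ is the stratum total.
Stratum 1 (Non-smokers): n = 3521; a·d/n = 1077·1239/3521 = 378.9841; b·c/n = 281·924/3521 = 73.7416
Stratum 2 (Smokers): n = 3533; a·d/n = 2806·88/3533 = 69.8919; b·c/n = 545·94/3533 = 14.5004
OR_MH = (378.9841 + 69.8919) / (73.7416 + 14.5004) = 448.8760 / 88.2420 = 5.08688

5.09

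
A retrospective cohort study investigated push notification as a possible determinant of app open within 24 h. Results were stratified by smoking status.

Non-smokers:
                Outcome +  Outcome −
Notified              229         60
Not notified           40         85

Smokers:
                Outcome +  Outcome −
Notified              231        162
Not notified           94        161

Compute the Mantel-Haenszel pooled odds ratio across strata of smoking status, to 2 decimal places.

OR_MH = Σ(aᵢdᵢ/nᵢ) / Σ(bᵢcᵢ/nᵢ), where nᵢ is the stratum total.
Stratum 1 (Non-smokers): n = 414; a·d/n = 229·85/414 = 47.0169; b·c/n = 60·40/414 = 5.7971
Stratum 2 (Smokers): n = 648; a·d/n = 231·161/648 = 57.3935; b·c/n = 162·94/648 = 23.5000
OR_MH = (47.0169 + 57.3935) / (5.7971 + 23.5000) = 104.4104 / 29.2971 = 3.56385

3.56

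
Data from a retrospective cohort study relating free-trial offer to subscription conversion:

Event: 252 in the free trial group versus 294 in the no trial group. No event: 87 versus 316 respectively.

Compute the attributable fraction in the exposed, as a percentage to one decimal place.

From the description: a = 252, b = 87, c = 294, d = 316.
Risk in exposed = 252/339 = 0.74336; risk in unexposed = 294/610 = 0.48197.
RR = 0.74336/0.48197 = 1.54235
AR% = (RR − 1)/RR × 100 = (1.54235 − 1)/1.54235 × 100 = 35.1639%

35.2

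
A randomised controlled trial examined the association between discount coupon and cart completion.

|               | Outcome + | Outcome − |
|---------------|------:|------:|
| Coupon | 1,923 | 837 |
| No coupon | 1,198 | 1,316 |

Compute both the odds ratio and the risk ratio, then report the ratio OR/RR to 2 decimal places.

1.73

Cells: a = 1923, b = 837, c = 1198, d = 1316.
OR = (1923·1316)/(837·1198) = 2530668/1002726 = 2.52379
Risk in exposed = 1923/2760 = 0.69674; risk in unexposed = 1198/2514 = 0.47653; RR = 1.46211
OR/RR = 2.52379 / 1.46211 = 1.72613
The outcome is not rare, so the OR lies further from 1 than the RR.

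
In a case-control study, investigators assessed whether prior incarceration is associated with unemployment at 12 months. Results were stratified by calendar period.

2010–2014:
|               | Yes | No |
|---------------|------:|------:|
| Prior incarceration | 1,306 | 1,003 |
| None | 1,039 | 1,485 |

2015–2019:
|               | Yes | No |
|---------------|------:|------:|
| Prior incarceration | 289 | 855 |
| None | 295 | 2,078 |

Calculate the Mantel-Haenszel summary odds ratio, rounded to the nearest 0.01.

OR_MH = Σ(aᵢdᵢ/nᵢ) / Σ(bᵢcᵢ/nᵢ), where nᵢ is the stratum total.
Stratum 1 (2010–2014): n = 4833; a·d/n = 1306·1485/4833 = 401.2849; b·c/n = 1003·1039/4833 = 215.6253
Stratum 2 (2015–2019): n = 3517; a·d/n = 289·2078/3517 = 170.7541; b·c/n = 855·295/3517 = 71.7160
OR_MH = (401.2849 + 170.7541) / (215.6253 + 71.7160) = 572.0390 / 287.3412 = 1.99080

1.99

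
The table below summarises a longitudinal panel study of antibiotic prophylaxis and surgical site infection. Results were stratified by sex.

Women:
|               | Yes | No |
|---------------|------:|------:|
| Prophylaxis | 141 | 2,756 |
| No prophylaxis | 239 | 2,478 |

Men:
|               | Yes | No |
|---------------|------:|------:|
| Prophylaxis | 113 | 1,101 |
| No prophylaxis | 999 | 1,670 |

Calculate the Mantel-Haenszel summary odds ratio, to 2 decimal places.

OR_MH = Σ(aᵢdᵢ/nᵢ) / Σ(bᵢcᵢ/nᵢ), where nᵢ is the stratum total.
Stratum 1 (Women): n = 5614; a·d/n = 141·2478/5614 = 62.2369; b·c/n = 2756·239/5614 = 117.3288
Stratum 2 (Men): n = 3883; a·d/n = 113·1670/3883 = 48.5990; b·c/n = 1101·999/3883 = 283.2601
OR_MH = (62.2369 + 48.5990) / (117.3288 + 283.2601) = 110.8359 / 400.5889 = 0.27668

0.28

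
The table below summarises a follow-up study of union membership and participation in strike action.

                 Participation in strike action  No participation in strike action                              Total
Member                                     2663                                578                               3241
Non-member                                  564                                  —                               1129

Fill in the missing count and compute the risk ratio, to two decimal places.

1.64

The missing cell is in the unexposed row: 1129 − 564 = 565.
So a = 2663, b = 578, c = 564, d = 565.
RR = [a/(a+b)] / [c/(c+d)] = (2663/3241) / (564/1129) = 0.82166/0.49956 = 1.64478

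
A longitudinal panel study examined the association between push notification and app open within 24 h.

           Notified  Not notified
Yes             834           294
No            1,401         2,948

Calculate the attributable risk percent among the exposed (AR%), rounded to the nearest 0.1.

75.7

Reading the table with exposure as columns: a = 834 (Notified, case), b = 1401 (Notified, non-case), c = 294 (Not notified, case), d = 2948.
Risk in exposed = 834/2235 = 0.37315; risk in unexposed = 294/3242 = 0.09068.
RR = 0.37315/0.09068 = 4.11485
AR% = (RR − 1)/RR × 100 = (4.11485 − 1)/4.11485 × 100 = 75.6978%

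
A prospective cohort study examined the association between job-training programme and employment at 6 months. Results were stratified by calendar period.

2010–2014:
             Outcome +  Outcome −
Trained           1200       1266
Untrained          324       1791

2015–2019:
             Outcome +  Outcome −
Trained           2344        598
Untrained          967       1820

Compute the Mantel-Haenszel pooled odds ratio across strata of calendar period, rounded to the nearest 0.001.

6.372

OR_MH = Σ(aᵢdᵢ/nᵢ) / Σ(bᵢcᵢ/nᵢ), where nᵢ is the stratum total.
Stratum 1 (2010–2014): n = 4581; a·d/n = 1200·1791/4581 = 469.1552; b·c/n = 1266·324/4581 = 89.5403
Stratum 2 (2015–2019): n = 5729; a·d/n = 2344·1820/5729 = 744.6465; b·c/n = 598·967/5729 = 100.9366
OR_MH = (469.1552 + 744.6465) / (89.5403 + 100.9366) = 1213.8017 / 190.4769 = 6.37243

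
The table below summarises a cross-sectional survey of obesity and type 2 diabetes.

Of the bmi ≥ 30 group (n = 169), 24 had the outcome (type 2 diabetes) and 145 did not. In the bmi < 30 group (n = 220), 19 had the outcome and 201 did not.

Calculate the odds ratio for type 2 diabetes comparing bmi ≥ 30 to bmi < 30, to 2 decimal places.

1.75

From the description: a = 24, b = 145, c = 19, d = 201.
OR = (a·d)/(b·c) = (24 × 201) / (145 × 19) = 4824 / 2755 = 1.75100
The odds of type 2 diabetes are about 1.75 times as high in the bmi ≥ 30 group.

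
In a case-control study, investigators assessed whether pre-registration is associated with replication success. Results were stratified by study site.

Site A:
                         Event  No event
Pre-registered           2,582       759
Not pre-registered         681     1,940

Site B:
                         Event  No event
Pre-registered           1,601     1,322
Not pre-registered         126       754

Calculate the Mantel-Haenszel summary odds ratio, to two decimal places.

OR_MH = Σ(aᵢdᵢ/nᵢ) / Σ(bᵢcᵢ/nᵢ), where nᵢ is the stratum total.
Stratum 1 (Site A): n = 5962; a·d/n = 2582·1940/5962 = 840.1677; b·c/n = 759·681/5962 = 86.6956
Stratum 2 (Site B): n = 3803; a·d/n = 1601·754/3803 = 317.4215; b·c/n = 1322·126/3803 = 43.8002
OR_MH = (840.1677 + 317.4215) / (86.6956 + 43.8002) = 1157.5892 / 130.4957 = 8.87071

8.87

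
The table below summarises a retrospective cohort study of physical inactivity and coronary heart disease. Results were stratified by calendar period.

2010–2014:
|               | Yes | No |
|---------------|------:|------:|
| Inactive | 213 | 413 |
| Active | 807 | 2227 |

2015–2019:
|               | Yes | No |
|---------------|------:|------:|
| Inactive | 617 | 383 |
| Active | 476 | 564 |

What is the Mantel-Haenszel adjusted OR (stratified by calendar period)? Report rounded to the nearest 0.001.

OR_MH = Σ(aᵢdᵢ/nᵢ) / Σ(bᵢcᵢ/nᵢ), where nᵢ is the stratum total.
Stratum 1 (2010–2014): n = 3660; a·d/n = 213·2227/3660 = 129.6041; b·c/n = 413·807/3660 = 91.0631
Stratum 2 (2015–2019): n = 2040; a·d/n = 617·564/2040 = 170.5824; b·c/n = 383·476/2040 = 89.3667
OR_MH = (129.6041 + 170.5824) / (91.0631 + 89.3667) = 300.1865 / 180.4298 = 1.66373

1.664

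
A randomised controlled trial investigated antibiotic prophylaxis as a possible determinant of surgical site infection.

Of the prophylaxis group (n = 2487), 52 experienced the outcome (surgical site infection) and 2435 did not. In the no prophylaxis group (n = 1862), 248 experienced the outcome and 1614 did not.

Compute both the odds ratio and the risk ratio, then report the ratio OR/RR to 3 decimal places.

0.885

From the description: a = 52, b = 2435, c = 248, d = 1614.
OR = (52·1614)/(2435·248) = 83928/603880 = 0.13898
Risk in exposed = 52/2487 = 0.02091; risk in unexposed = 248/1862 = 0.13319; RR = 0.15698
OR/RR = 0.13898 / 0.15698 = 0.88532
The outcome is not rare, so the OR lies further from 1 than the RR.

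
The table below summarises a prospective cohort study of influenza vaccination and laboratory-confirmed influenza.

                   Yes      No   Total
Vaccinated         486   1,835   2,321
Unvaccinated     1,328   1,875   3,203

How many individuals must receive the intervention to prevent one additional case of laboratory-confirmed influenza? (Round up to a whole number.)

5

Risk in treated group = 486/2321 = 0.20939; risk in control = 1328/3203 = 0.41461.
Absolute risk reduction = 0.41461 − 0.20939 = 0.20522
NNT = 1 / ARR = 1 / 0.20522 = 4.873 → round up → 5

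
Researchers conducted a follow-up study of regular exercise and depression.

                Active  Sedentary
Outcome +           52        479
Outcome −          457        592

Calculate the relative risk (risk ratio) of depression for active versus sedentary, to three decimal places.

0.228

Reading the table with exposure as columns: a = 52 (Active, case), b = 457 (Active, non-case), c = 479 (Sedentary, case), d = 592.
Risk in exposed = 52/509 = 0.10216; risk in unexposed = 479/1071 = 0.44725.
RR = 0.10216 / 0.44725 = 0.22842
The risk is 77% lower among the exposed than among the unexposed.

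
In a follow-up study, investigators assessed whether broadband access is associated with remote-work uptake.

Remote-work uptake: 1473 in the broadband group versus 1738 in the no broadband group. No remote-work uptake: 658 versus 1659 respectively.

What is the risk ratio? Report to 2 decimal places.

From the description: a = 1473, b = 658, c = 1738, d = 1659.
Risk in exposed = 1473/2131 = 0.69122; risk in unexposed = 1738/3397 = 0.51163.
RR = 0.69122 / 0.51163 = 1.35103
The risk among the exposed is 1.35 times that among the unexposed.

1.35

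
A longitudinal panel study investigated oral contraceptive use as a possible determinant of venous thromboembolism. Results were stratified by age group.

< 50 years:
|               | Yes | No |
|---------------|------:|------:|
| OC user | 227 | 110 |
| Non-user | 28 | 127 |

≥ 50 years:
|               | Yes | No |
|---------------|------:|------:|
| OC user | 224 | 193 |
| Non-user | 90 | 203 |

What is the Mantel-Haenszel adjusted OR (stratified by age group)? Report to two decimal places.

3.99

OR_MH = Σ(aᵢdᵢ/nᵢ) / Σ(bᵢcᵢ/nᵢ), where nᵢ is the stratum total.
Stratum 1 (< 50 years): n = 492; a·d/n = 227·127/492 = 58.5955; b·c/n = 110·28/492 = 6.2602
Stratum 2 (≥ 50 years): n = 710; a·d/n = 224·203/710 = 64.0451; b·c/n = 193·90/710 = 24.4648
OR_MH = (58.5955 + 64.0451) / (6.2602 + 24.4648) = 122.6406 / 30.7250 = 3.99156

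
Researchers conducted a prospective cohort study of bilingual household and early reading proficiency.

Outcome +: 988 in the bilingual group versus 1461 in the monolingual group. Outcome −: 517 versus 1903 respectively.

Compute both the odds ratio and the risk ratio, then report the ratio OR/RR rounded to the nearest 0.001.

1.647

From the description: a = 988, b = 517, c = 1461, d = 1903.
OR = (988·1903)/(517·1461) = 1880164/755337 = 2.48917
Risk in exposed = 988/1505 = 0.65648; risk in unexposed = 1461/3364 = 0.43430; RR = 1.51156
OR/RR = 2.48917 / 1.51156 = 1.64675
The outcome is not rare, so the OR lies further from 1 than the RR.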